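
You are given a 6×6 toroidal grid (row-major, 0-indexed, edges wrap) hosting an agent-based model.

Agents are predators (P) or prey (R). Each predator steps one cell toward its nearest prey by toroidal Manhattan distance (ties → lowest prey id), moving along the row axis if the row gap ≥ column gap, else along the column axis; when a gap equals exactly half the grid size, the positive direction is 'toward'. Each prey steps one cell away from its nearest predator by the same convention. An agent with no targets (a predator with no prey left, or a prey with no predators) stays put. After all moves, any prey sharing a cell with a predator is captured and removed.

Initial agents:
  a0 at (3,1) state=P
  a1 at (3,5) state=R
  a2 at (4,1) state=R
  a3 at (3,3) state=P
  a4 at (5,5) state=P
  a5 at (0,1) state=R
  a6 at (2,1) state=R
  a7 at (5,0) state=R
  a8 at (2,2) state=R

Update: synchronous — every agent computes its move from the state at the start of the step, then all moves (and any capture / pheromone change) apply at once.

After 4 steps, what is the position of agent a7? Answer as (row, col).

(2, 1)

t=1: a0@(4,1):P a2@(5,1):R a3@(3,4):P a4@(5,0):P a5@(5,1):R a6@(1,1):R a7@(5,1):R a8@(1,2):R
t=2: a0@(5,1):P a2@(0,1):R a3@(2,4):P a4@(5,1):P a5@(0,1):R a6@(0,1):R a7@(0,1):R a8@(0,2):R
t=3: a0@(0,1):P a2@(1,1):R a3@(1,4):P a4@(0,1):P a5@(1,1):R a6@(1,1):R a7@(1,1):R a8@(1,2):R
t=4: a0@(1,1):P a2@(2,1):R a3@(1,3):P a4@(1,1):P a5@(2,1):R a6@(2,1):R a7@(2,1):R a8@(2,2):R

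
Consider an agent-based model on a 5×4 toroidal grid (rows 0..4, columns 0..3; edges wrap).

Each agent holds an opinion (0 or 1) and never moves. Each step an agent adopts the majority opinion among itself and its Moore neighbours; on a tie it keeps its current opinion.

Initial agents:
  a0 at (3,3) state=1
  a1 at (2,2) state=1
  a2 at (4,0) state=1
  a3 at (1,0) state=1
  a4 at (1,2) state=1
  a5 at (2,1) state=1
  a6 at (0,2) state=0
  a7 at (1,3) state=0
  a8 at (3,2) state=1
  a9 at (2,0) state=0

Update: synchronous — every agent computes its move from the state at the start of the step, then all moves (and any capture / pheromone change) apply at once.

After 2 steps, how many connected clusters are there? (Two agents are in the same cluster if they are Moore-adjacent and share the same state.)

t=1: a0@(3,3):1 a1@(2,2):1 a2@(4,0):1 a3@(1,0):1 a4@(1,2):1 a5@(2,1):1 a6@(0,2):0 a7@(1,3):0 a8@(3,2):1 a9@(2,0):1
t=2: a0@(3,3):1 a1@(2,2):1 a2@(4,0):1 a3@(1,0):1 a4@(1,2):1 a5@(2,1):1 a6@(0,2):0 a7@(1,3):1 a8@(3,2):1 a9@(2,0):1

2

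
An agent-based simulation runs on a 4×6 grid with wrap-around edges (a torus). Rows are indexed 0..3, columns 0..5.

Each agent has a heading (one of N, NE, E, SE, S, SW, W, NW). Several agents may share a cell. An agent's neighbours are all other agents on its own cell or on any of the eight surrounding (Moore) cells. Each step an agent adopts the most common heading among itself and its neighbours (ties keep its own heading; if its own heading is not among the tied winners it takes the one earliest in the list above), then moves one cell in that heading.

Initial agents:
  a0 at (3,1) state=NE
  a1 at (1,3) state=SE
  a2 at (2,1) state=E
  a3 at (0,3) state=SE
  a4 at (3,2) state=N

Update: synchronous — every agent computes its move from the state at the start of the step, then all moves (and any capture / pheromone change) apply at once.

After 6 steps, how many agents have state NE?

1

t=1: a0@(2,2):NE a1@(2,4):SE a2@(2,2):E a3@(1,4):SE a4@(2,2):N
t=2: a0@(1,3):NE a1@(3,5):SE a2@(2,3):E a3@(2,5):SE a4@(1,2):N
t=3: a0@(0,4):NE a1@(0,0):SE a2@(2,4):E a3@(3,0):SE a4@(0,2):N
t=4: a0@(3,5):NE a1@(1,1):SE a2@(2,5):E a3@(0,1):SE a4@(3,2):N
t=5: a0@(2,0):NE a1@(2,2):SE a2@(2,0):E a3@(1,2):SE a4@(2,2):N
t=6: a0@(1,1):NE a1@(3,3):SE a2@(2,1):E a3@(2,3):SE a4@(3,3):SE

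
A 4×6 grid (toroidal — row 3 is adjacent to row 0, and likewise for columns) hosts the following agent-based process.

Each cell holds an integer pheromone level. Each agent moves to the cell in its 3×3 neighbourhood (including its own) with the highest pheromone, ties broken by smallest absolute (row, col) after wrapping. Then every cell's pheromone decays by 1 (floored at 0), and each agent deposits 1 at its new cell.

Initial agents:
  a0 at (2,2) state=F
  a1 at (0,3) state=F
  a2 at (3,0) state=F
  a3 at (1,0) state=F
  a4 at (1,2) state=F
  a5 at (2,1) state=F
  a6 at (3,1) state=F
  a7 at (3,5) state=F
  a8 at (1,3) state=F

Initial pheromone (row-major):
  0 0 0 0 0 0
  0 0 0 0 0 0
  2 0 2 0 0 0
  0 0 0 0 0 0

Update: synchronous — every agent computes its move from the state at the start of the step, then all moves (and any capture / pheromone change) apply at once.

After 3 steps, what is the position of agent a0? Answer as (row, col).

(2, 2)

t=1: a0@(2,2) a1@(0,2) a2@(2,0) a3@(2,0) a4@(2,2) a5@(2,0) a6@(2,0) a7@(2,0) a8@(2,2) | pheromone: 0 0 1 0 0 0 / 0 0 0 0 0 0 / 6 0 4 0 0 0 / 0 0 0 0 0 0
t=2: a0@(2,2) a1@(0,2) a2@(2,0) a3@(2,0) a4@(2,2) a5@(2,0) a6@(2,0) a7@(2,0) a8@(2,2) | pheromone: 0 0 1 0 0 0 / 0 0 0 0 0 0 / 10 0 6 0 0 0 / 0 0 0 0 0 0
t=3: a0@(2,2) a1@(0,2) a2@(2,0) a3@(2,0) a4@(2,2) a5@(2,0) a6@(2,0) a7@(2,0) a8@(2,2) | pheromone: 0 0 1 0 0 0 / 0 0 0 0 0 0 / 14 0 8 0 0 0 / 0 0 0 0 0 0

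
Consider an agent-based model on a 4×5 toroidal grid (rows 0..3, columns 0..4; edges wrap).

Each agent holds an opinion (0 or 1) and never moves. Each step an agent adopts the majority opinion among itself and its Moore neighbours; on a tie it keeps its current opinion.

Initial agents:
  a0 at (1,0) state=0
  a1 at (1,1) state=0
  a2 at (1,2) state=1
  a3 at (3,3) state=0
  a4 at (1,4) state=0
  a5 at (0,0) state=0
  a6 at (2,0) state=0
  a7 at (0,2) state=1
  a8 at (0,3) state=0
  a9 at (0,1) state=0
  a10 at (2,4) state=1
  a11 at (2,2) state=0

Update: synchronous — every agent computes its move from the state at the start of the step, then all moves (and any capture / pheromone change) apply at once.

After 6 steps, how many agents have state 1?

t=1: a0@(1,0):0 a1@(1,1):0 a2@(1,2):0 a3@(3,3):0 a4@(1,4):0 a5@(0,0):0 a6@(2,0):0 a7@(0,2):0 a8@(0,3):0 a9@(0,1):0 a10@(2,4):0 a11@(2,2):0
t=2: (unchanged — steady state)

0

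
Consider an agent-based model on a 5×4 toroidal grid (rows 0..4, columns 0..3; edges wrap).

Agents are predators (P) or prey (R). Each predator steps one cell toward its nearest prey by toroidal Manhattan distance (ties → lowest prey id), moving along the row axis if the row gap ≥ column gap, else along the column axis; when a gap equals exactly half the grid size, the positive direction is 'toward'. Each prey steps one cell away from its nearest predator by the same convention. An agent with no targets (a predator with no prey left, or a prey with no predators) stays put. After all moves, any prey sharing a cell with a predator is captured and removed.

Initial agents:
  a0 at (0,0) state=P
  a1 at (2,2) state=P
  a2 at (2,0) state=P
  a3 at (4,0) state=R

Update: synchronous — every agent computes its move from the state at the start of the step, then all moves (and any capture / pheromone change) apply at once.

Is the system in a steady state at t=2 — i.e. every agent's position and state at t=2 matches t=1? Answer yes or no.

yes

t=1: a0@(4,0):P a1@(3,2):P a2@(3,0):P
t=2: (unchanged — steady state)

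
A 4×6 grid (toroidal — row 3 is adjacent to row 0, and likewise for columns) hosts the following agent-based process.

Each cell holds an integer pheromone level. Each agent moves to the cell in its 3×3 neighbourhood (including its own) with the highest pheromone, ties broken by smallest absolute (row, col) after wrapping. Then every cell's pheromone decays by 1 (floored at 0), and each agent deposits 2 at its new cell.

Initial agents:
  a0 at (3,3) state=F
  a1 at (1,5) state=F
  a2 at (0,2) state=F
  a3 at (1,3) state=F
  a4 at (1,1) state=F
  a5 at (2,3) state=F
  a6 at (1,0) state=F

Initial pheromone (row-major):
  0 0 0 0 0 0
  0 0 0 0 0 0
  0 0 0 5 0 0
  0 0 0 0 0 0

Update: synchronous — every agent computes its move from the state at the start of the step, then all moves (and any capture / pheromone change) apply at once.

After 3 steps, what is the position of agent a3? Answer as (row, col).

t=1: a0@(2,3) a1@(0,0) a2@(0,1) a3@(2,3) a4@(0,0) a5@(2,3) a6@(0,0) | pheromone: 6 2 0 0 0 0 / 0 0 0 0 0 0 / 0 0 0 10 0 0 / 0 0 0 0 0 0
t=2: a0@(2,3) a1@(0,0) a2@(0,0) a3@(2,3) a4@(0,0) a5@(2,3) a6@(0,0) | pheromone: 13 1 0 0 0 0 / 0 0 0 0 0 0 / 0 0 0 15 0 0 / 0 0 0 0 0 0
t=3: a0@(2,3) a1@(0,0) a2@(0,0) a3@(2,3) a4@(0,0) a5@(2,3) a6@(0,0) | pheromone: 20 0 0 0 0 0 / 0 0 0 0 0 0 / 0 0 0 20 0 0 / 0 0 0 0 0 0

(2, 3)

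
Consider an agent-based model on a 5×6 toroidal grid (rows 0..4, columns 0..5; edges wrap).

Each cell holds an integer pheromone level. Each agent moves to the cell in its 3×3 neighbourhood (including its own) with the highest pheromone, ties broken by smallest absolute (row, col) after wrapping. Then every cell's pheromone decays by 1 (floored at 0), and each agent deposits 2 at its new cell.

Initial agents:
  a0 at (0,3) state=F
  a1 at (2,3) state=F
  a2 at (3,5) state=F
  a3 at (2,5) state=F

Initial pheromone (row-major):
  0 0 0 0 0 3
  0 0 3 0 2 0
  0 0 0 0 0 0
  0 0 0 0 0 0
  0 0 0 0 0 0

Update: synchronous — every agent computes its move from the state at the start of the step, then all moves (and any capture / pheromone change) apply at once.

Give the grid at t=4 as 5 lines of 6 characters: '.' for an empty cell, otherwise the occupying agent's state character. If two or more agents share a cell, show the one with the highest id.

t=1: a0@(1,2) a1@(1,2) a2@(2,0) a3@(1,4) | pheromone: 0 0 0 0 0 2 / 0 0 6 0 3 0 / 2 0 0 0 0 0 / 0 0 0 0 0 0 / 0 0 0 0 0 0
t=2: a0@(1,2) a1@(1,2) a2@(2,0) a3@(1,4) | pheromone: 0 0 0 0 0 1 / 0 0 9 0 4 0 / 3 0 0 0 0 0 / 0 0 0 0 0 0 / 0 0 0 0 0 0
t=3: a0@(1,2) a1@(1,2) a2@(2,0) a3@(1,4) | pheromone: 0 0 0 0 0 0 / 0 0 12 0 5 0 / 4 0 0 0 0 0 / 0 0 0 0 0 0 / 0 0 0 0 0 0
t=4: a0@(1,2) a1@(1,2) a2@(2,0) a3@(1,4) | pheromone: 0 0 0 0 0 0 / 0 0 15 0 6 0 / 5 0 0 0 0 0 / 0 0 0 0 0 0 / 0 0 0 0 0 0

......
..F.F.
F.....
......
......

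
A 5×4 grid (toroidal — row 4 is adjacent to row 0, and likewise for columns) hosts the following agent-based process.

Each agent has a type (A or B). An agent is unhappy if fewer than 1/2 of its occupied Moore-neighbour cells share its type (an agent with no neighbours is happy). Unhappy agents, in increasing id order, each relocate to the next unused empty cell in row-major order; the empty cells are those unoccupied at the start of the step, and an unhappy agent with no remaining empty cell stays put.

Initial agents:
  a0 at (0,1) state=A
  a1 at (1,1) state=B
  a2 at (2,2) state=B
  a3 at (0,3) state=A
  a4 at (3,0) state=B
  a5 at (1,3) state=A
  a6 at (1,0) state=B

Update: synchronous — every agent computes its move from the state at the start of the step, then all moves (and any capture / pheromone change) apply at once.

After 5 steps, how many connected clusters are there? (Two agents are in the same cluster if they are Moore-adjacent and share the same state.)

3

t=1: a0@(0,0):A a1@(1,1):B a2@(2,2):B a3@(0,3):A a4@(3,0):B a5@(0,2):A a6@(1,2):B
t=2: a0@(0,0):A a1@(1,1):B a2@(2,2):B a3@(0,3):A a4@(3,0):B a5@(0,1):A a6@(1,2):B
t=3: a0@(0,0):A a1@(1,1):B a2@(2,2):B a3@(0,3):A a4@(3,0):B a5@(0,2):A a6@(1,2):B
t=4: a0@(0,0):A a1@(1,1):B a2@(2,2):B a3@(0,3):A a4@(3,0):B a5@(0,1):A a6@(1,2):B
t=5: a0@(0,0):A a1@(1,1):B a2@(2,2):B a3@(0,3):A a4@(3,0):B a5@(0,2):A a6@(1,2):B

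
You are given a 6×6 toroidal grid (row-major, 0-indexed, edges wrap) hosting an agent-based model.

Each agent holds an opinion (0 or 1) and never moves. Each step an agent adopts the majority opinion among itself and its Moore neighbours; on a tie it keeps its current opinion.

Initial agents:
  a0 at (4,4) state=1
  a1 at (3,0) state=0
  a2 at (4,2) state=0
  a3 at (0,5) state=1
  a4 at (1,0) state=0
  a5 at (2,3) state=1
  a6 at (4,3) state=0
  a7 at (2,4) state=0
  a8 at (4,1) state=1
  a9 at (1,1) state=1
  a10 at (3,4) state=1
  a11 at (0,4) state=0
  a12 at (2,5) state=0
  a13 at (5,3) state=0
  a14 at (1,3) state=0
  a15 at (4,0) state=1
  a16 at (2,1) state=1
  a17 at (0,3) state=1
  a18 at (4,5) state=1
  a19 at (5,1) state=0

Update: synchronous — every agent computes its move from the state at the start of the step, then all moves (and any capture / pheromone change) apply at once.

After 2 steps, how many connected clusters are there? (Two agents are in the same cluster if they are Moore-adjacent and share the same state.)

2

t=1: a0@(4,4):1 a1@(3,0):1 a2@(4,2):0 a3@(0,5):0 a4@(1,0):1 a5@(2,3):1 a6@(4,3):0 a7@(2,4):0 a8@(4,1):0 a9@(1,1):1 a10@(3,4):1 a11@(0,4):0 a12@(2,5):0 a13@(5,3):0 a14@(1,3):0 a15@(4,0):1 a16@(2,1):1 a17@(0,3):0 a18@(4,5):1 a19@(5,1):0
t=2: a0@(4,4):1 a1@(3,0):1 a2@(4,2):0 a3@(0,5):0 a4@(1,0):1 a5@(2,3):1 a6@(4,3):0 a7@(2,4):0 a8@(4,1):0 a9@(1,1):1 a10@(3,4):1 a11@(0,4):0 a12@(2,5):1 a13@(5,3):0 a14@(1,3):0 a15@(4,0):1 a16@(2,1):1 a17@(0,3):0 a18@(4,5):1 a19@(5,1):0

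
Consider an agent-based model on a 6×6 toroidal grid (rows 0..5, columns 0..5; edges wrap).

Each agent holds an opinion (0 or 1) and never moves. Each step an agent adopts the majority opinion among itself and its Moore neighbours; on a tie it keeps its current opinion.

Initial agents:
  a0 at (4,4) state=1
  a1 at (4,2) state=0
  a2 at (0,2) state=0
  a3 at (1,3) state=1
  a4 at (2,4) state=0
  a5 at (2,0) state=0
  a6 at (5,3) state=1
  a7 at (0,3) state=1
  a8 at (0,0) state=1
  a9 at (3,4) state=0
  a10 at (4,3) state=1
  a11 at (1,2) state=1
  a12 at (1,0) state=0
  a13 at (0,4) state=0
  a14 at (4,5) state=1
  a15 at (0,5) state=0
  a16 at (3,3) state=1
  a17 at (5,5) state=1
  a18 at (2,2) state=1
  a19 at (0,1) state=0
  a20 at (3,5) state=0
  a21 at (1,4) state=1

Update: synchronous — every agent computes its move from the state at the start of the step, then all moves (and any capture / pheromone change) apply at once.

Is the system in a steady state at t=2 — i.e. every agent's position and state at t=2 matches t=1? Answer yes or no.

t=1: a0@(4,4):1 a1@(4,2):1 a2@(0,2):1 a3@(1,3):1 a4@(2,4):0 a5@(2,0):0 a6@(5,3):1 a7@(0,3):1 a8@(0,0):0 a9@(3,4):1 a10@(4,3):1 a11@(1,2):1 a12@(1,0):0 a13@(0,4):1 a14@(4,5):1 a15@(0,5):0 a16@(3,3):1 a17@(5,5):1 a18@(2,2):1 a19@(0,1):0 a20@(3,5):0 a21@(1,4):1
t=2: a0@(4,4):1 a1@(4,2):1 a2@(0,2):1 a3@(1,3):1 a4@(2,4):1 a5@(2,0):0 a6@(5,3):1 a7@(0,3):1 a8@(0,0):0 a9@(3,4):1 a10@(4,3):1 a11@(1,2):1 a12@(1,0):0 a13@(0,4):1 a14@(4,5):1 a15@(0,5):0 a16@(3,3):1 a17@(5,5):1 a18@(2,2):1 a19@(0,1):0 a20@(3,5):0 a21@(1,4):1

no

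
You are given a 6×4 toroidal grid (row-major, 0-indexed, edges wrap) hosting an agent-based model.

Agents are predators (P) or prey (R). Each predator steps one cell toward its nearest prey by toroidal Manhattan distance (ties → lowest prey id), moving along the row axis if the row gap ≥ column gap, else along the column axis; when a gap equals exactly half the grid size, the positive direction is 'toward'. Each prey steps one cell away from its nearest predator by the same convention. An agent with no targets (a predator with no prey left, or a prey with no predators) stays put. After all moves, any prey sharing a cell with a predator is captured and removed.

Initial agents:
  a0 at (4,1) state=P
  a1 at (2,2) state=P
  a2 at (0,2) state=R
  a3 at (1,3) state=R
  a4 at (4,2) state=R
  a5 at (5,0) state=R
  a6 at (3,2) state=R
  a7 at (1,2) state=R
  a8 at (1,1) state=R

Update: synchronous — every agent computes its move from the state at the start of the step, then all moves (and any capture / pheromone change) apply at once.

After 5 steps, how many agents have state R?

6

t=1: a0@(4,2):P a1@(3,2):P a2@(5,2):R a3@(0,3):R a4@(4,3):R a5@(0,0):R a7@(0,2):R a8@(0,1):R
t=2: a0@(5,2):P a1@(4,2):P a2@(0,2):R a3@(1,3):R a4@(4,0):R a5@(1,0):R a7@(1,2):R a8@(1,1):R
t=3: a0@(0,2):P a1@(5,2):P a2@(1,2):R a3@(2,3):R a4@(4,3):R a5@(2,0):R a7@(2,2):R a8@(2,1):R
t=4: a0@(1,2):P a1@(0,2):P a2@(2,2):R a3@(3,3):R a4@(3,3):R a5@(3,0):R a7@(3,2):R a8@(3,1):R
t=5: a0@(2,2):P a1@(1,2):P a2@(3,2):R a3@(4,3):R a4@(4,3):R a5@(4,0):R a7@(4,2):R a8@(4,1):R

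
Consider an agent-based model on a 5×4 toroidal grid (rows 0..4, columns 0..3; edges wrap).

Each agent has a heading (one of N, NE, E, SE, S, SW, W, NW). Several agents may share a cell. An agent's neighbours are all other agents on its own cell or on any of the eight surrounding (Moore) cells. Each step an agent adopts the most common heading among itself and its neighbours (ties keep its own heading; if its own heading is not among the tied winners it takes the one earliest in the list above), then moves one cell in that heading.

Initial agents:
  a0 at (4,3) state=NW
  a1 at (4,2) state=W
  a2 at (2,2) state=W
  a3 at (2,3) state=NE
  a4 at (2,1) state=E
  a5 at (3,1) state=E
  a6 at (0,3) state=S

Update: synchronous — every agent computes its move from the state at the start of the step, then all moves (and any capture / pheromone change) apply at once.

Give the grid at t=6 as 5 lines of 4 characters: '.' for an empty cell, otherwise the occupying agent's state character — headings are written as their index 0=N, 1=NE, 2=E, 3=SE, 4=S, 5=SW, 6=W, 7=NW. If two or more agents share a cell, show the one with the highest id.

t=1: a0@(3,2):NW a1@(4,1):W a2@(2,3):E a3@(1,0):NE a4@(2,2):E a5@(3,2):E a6@(1,3):S
t=2: a0@(3,3):E a1@(4,0):W a2@(2,0):E a3@(0,1):NE a4@(2,3):E a5@(3,3):E a6@(1,0):E
t=3: a0@(3,0):E a1@(4,1):E a2@(2,1):E a3@(4,2):NE a4@(2,0):E a5@(3,0):E a6@(1,1):E
t=4: a0@(3,1):E a1@(4,2):E a2@(2,2):E a3@(3,3):NE a4@(2,1):E a5@(3,1):E a6@(1,2):E
t=5: a0@(3,2):E a1@(4,3):E a2@(2,3):E a3@(3,0):E a4@(2,2):E a5@(3,2):E a6@(1,3):E
t=6: a0@(3,3):E a1@(4,0):E a2@(2,0):E a3@(3,1):E a4@(2,3):E a5@(3,3):E a6@(1,0):E

....
2...
2..2
.2.2
2...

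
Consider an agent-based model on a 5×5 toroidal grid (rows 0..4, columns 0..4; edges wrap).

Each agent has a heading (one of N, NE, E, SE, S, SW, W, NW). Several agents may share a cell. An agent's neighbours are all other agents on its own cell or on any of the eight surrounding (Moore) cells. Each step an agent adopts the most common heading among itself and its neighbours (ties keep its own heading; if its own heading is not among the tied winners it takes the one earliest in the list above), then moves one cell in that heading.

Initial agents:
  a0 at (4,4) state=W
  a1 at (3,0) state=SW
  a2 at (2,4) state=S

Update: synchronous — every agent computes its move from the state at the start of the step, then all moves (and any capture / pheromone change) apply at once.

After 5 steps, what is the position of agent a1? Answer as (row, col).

(3, 0)

t=1: a0@(4,3):W a1@(4,4):SW a2@(3,4):S
t=2: a0@(4,2):W a1@(0,3):SW a2@(4,4):S
t=3: a0@(4,1):W a1@(1,2):SW a2@(0,4):S
t=4: a0@(4,0):W a1@(2,1):SW a2@(1,4):S
t=5: a0@(4,4):W a1@(3,0):SW a2@(2,4):S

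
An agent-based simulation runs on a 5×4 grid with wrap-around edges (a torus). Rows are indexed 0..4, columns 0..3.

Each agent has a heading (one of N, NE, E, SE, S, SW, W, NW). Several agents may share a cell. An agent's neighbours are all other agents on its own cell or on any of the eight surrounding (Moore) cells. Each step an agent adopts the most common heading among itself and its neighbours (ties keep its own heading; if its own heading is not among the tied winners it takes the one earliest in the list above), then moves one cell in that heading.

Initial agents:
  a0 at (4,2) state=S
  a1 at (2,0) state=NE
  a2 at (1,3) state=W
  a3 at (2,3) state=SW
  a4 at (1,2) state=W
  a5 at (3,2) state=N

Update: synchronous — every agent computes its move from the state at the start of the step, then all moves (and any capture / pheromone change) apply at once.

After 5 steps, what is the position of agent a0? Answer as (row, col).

t=1: a0@(0,2):S a1@(1,1):NE a2@(1,2):W a3@(2,2):W a4@(1,1):W a5@(2,2):N
t=2: a0@(0,1):W a1@(1,0):W a2@(1,1):W a3@(2,1):W a4@(1,0):W a5@(2,1):W
t=3: a0@(0,0):W a1@(1,3):W a2@(1,0):W a3@(2,0):W a4@(1,3):W a5@(2,0):W
t=4: a0@(0,3):W a1@(1,2):W a2@(1,3):W a3@(2,3):W a4@(1,2):W a5@(2,3):W
t=5: a0@(0,2):W a1@(1,1):W a2@(1,2):W a3@(2,2):W a4@(1,1):W a5@(2,2):W

(0, 2)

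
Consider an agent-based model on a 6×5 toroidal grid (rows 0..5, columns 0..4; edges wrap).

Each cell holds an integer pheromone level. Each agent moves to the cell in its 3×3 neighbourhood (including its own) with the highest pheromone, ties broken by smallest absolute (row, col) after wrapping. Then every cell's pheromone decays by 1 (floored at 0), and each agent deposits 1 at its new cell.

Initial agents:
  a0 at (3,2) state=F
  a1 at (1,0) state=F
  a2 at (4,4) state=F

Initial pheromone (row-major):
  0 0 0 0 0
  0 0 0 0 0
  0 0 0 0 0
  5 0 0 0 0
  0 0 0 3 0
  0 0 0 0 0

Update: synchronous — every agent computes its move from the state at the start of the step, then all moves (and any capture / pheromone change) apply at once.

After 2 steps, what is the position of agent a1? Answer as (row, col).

(0, 0)

t=1: a0@(4,3) a1@(0,0) a2@(3,0) | pheromone: 1 0 0 0 0 / 0 0 0 0 0 / 0 0 0 0 0 / 5 0 0 0 0 / 0 0 0 3 0 / 0 0 0 0 0
t=2: (unchanged — steady state)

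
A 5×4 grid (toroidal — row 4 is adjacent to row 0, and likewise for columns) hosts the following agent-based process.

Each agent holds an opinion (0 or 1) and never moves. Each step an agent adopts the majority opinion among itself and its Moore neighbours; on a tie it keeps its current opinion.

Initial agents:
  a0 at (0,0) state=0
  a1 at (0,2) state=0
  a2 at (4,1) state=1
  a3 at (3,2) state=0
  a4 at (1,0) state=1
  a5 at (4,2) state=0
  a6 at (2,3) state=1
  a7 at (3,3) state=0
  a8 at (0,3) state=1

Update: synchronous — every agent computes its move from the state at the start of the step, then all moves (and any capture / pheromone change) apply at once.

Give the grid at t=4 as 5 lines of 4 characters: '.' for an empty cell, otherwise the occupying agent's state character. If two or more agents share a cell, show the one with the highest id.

t=1: a0@(0,0):1 a1@(0,2):0 a2@(4,1):0 a3@(3,2):0 a4@(1,0):1 a5@(4,2):0 a6@(2,3):1 a7@(3,3):0 a8@(0,3):0
t=2: (unchanged — steady state)

1.00
1...
...1
..00
.00.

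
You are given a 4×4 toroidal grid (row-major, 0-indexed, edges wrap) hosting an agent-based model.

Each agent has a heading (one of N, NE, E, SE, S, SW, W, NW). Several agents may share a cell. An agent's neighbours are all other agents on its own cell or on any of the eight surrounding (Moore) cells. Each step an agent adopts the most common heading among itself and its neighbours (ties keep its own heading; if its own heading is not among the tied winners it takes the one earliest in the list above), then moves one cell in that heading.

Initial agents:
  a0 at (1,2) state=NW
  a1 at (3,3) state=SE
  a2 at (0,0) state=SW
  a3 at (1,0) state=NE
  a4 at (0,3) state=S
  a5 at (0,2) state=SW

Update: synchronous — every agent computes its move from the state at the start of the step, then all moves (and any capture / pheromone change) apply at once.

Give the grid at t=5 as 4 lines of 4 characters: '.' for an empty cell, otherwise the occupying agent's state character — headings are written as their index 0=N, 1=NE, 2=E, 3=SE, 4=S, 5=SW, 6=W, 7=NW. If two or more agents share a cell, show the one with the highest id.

t=1: a0@(0,1):NW a1@(0,2):SW a2@(1,3):SW a3@(0,1):NE a4@(1,2):SW a5@(1,1):SW
t=2: a0@(1,0):SW a1@(1,1):SW a2@(2,2):SW a3@(1,0):SW a4@(2,1):SW a5@(2,0):SW
t=3: a0@(2,3):SW a1@(2,0):SW a2@(3,1):SW a3@(2,3):SW a4@(3,0):SW a5@(3,3):SW
t=4: a0@(3,2):SW a1@(3,3):SW a2@(0,0):SW a3@(3,2):SW a4@(0,3):SW a5@(0,2):SW
t=5: a0@(0,1):SW a1@(0,2):SW a2@(1,3):SW a3@(0,1):SW a4@(1,2):SW a5@(1,1):SW

.55.
.555
....
....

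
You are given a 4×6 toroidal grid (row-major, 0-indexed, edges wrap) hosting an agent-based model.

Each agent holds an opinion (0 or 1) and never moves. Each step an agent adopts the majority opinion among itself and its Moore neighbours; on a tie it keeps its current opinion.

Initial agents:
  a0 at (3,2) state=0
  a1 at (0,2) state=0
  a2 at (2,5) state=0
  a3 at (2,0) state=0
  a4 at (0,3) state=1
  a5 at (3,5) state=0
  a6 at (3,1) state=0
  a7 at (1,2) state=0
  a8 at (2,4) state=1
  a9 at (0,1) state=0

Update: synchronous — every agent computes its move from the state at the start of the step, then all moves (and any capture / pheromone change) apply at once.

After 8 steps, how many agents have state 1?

0

t=1: a0@(3,2):0 a1@(0,2):0 a2@(2,5):0 a3@(2,0):0 a4@(0,3):0 a5@(3,5):0 a6@(3,1):0 a7@(1,2):0 a8@(2,4):0 a9@(0,1):0
t=2: (unchanged — steady state)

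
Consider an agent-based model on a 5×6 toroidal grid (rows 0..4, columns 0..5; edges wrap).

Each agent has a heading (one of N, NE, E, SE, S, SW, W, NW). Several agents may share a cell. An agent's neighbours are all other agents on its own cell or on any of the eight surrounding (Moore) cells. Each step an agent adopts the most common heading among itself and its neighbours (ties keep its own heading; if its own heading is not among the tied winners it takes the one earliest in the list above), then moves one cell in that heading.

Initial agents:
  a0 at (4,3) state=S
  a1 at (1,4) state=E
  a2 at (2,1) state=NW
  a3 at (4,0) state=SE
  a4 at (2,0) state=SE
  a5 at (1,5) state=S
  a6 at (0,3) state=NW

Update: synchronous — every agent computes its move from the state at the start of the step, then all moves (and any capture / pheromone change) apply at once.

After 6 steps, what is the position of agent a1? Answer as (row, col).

t=1: a0@(0,3):S a1@(1,5):E a2@(1,0):NW a3@(0,1):SE a4@(3,1):SE a5@(2,5):S a6@(4,2):NW
t=2: a0@(1,3):S a1@(1,0):E a2@(0,5):NW a3@(4,0):NW a4@(4,2):SE a5@(3,5):S a6@(0,3):SE
t=3: a0@(2,3):S a1@(1,1):E a2@(4,4):NW a3@(3,5):NW a4@(0,3):SE a5@(4,5):S a6@(1,4):SE
t=4: a0@(3,3):S a1@(1,2):E a2@(3,3):NW a3@(2,4):NW a4@(1,4):SE a5@(3,4):NW a6@(2,5):SE
t=5: a0@(2,2):NW a1@(1,3):E a2@(2,2):NW a3@(1,3):NW a4@(2,5):SE a5@(2,3):NW a6@(3,0):SE
t=6: a0@(1,1):NW a1@(0,2):NW a2@(1,1):NW a3@(0,2):NW a4@(3,0):SE a5@(1,2):NW a6@(4,1):SE

(0, 2)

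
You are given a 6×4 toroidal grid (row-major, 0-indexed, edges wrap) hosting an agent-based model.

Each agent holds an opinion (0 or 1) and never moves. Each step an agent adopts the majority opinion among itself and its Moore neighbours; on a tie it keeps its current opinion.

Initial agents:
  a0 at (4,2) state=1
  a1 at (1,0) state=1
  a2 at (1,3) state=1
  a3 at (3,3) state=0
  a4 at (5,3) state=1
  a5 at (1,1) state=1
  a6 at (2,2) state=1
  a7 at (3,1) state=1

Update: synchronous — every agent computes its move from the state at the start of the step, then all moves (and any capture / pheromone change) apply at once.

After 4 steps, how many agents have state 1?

8

t=1: a0@(4,2):1 a1@(1,0):1 a2@(1,3):1 a3@(3,3):1 a4@(5,3):1 a5@(1,1):1 a6@(2,2):1 a7@(3,1):1
t=2: (unchanged — steady state)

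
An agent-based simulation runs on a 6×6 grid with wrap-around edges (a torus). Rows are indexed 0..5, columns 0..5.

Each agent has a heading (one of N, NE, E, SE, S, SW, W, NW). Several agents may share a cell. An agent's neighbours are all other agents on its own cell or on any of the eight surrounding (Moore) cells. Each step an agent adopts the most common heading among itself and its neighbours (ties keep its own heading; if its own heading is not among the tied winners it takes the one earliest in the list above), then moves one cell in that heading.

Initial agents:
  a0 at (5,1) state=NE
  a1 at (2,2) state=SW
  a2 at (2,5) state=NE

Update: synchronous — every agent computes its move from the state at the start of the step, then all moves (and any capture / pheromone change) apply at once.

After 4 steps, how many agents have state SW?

t=1: a0@(4,2):NE a1@(3,1):SW a2@(1,0):NE
t=2: a0@(3,3):NE a1@(4,0):SW a2@(0,1):NE
t=3: a0@(2,4):NE a1@(5,5):SW a2@(5,2):NE
t=4: a0@(1,5):NE a1@(0,4):SW a2@(4,3):NE

1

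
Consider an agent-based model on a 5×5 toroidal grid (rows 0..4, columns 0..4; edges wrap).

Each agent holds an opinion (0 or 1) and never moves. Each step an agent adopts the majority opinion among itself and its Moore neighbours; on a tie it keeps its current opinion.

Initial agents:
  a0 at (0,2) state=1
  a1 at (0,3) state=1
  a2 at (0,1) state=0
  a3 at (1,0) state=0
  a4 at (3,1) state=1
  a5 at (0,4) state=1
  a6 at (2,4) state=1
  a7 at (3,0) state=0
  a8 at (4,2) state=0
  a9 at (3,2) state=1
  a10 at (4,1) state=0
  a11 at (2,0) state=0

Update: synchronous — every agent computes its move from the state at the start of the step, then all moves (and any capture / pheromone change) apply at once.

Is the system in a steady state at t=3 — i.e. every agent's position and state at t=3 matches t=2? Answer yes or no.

no

t=1: a0@(0,2):0 a1@(0,3):1 a2@(0,1):0 a3@(1,0):0 a4@(3,1):0 a5@(0,4):1 a6@(2,4):0 a7@(3,0):0 a8@(4,2):1 a9@(3,2):1 a10@(4,1):0 a11@(2,0):0
t=2: a0@(0,2):0 a1@(0,3):1 a2@(0,1):0 a3@(1,0):0 a4@(3,1):0 a5@(0,4):1 a6@(2,4):0 a7@(3,0):0 a8@(4,2):0 a9@(3,2):1 a10@(4,1):0 a11@(2,0):0
t=3: a0@(0,2):0 a1@(0,3):1 a2@(0,1):0 a3@(1,0):0 a4@(3,1):0 a5@(0,4):1 a6@(2,4):0 a7@(3,0):0 a8@(4,2):0 a9@(3,2):0 a10@(4,1):0 a11@(2,0):0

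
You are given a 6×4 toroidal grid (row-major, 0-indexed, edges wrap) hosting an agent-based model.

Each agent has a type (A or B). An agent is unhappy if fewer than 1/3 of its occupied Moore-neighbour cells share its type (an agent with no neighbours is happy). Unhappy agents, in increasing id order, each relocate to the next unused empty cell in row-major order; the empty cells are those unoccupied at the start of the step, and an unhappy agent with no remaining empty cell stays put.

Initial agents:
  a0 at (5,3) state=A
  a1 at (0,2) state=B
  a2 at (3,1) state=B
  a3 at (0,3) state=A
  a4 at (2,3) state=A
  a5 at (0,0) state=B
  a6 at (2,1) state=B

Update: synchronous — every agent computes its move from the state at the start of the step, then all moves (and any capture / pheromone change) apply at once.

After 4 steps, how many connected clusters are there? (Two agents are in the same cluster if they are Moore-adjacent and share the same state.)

2

t=1: a0@(5,3):A a1@(0,1):B a2@(3,1):B a3@(0,3):A a4@(2,3):A a5@(1,0):B a6@(2,1):B
t=2: a0@(5,3):A a1@(0,1):B a2@(3,1):B a3@(0,3):A a4@(0,0):A a5@(1,0):B a6@(2,1):B
t=3: (unchanged — steady state)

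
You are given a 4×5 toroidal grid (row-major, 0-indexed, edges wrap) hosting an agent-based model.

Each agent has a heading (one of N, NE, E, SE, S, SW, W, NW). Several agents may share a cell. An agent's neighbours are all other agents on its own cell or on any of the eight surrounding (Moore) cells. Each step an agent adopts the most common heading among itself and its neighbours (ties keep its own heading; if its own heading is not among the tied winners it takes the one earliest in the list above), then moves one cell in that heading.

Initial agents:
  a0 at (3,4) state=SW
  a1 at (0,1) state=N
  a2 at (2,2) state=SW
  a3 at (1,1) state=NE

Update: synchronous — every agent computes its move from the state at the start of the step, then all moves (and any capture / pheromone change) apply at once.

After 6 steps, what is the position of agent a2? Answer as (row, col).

t=1: a0@(0,3):SW a1@(3,1):N a2@(3,1):SW a3@(0,2):NE
t=2: a0@(1,2):SW a1@(2,1):N a2@(0,0):SW a3@(1,1):SW
t=3: a0@(2,1):SW a1@(3,0):SW a2@(1,4):SW a3@(2,0):SW
t=4: a0@(3,0):SW a1@(0,4):SW a2@(2,3):SW a3@(3,4):SW
t=5: a0@(0,4):SW a1@(1,3):SW a2@(3,2):SW a3@(0,3):SW
t=6: a0@(1,3):SW a1@(2,2):SW a2@(0,1):SW a3@(1,2):SW

(0, 1)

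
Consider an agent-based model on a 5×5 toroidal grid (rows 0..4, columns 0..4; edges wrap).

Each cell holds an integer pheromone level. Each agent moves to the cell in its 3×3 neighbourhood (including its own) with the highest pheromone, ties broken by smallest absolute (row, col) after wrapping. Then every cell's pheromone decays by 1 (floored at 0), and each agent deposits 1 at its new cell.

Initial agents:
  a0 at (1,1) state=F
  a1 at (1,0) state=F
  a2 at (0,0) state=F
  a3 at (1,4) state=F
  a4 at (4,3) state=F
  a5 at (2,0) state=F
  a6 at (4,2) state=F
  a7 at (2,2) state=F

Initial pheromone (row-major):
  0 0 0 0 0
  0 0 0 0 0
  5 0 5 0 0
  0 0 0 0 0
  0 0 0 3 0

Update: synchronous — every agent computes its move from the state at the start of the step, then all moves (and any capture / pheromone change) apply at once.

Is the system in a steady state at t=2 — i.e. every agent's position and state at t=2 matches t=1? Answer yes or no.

t=1: a0@(2,0) a1@(2,0) a2@(0,0) a3@(2,0) a4@(4,3) a5@(2,0) a6@(4,3) a7@(2,2) | pheromone: 1 0 0 0 0 / 0 0 0 0 0 / 8 0 5 0 0 / 0 0 0 0 0 / 0 0 0 4 0
t=2: a0@(2,0) a1@(2,0) a2@(0,0) a3@(2,0) a4@(4,3) a5@(2,0) a6@(4,3) a7@(2,2) | pheromone: 1 0 0 0 0 / 0 0 0 0 0 / 11 0 5 0 0 / 0 0 0 0 0 / 0 0 0 5 0

yes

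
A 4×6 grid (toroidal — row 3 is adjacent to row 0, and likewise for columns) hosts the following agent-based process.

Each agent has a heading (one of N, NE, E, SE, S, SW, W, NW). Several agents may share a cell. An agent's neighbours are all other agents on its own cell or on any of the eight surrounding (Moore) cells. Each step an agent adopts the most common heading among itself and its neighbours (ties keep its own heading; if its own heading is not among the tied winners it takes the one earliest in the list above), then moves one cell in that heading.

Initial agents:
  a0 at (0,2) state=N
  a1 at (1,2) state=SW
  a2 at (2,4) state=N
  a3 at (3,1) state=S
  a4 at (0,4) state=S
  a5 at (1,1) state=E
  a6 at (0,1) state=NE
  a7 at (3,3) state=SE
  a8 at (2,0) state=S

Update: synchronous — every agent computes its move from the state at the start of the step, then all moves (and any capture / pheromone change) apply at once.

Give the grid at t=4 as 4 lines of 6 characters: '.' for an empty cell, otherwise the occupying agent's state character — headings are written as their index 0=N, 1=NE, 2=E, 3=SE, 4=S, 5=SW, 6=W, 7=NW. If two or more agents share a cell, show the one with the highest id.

t=1: a0@(3,2):N a1@(2,1):SW a2@(1,4):N a3@(0,1):S a4@(1,4):S a5@(1,2):E a6@(3,2):NE a7@(2,3):N a8@(3,0):S
t=2: a0@(2,2):N a1@(3,0):SW a2@(0,4):N a3@(1,1):S a4@(0,4):N a5@(1,3):E a6@(2,2):N a7@(1,3):N a8@(0,0):S
t=3: a0@(1,2):N a1@(0,5):SW a2@(3,4):N a3@(2,1):S a4@(3,4):N a5@(0,3):N a6@(1,2):N a7@(0,3):N a8@(1,0):S
t=4: a0@(0,2):N a1@(3,5):N a2@(2,4):N a3@(3,1):S a4@(2,4):N a5@(3,3):N a6@(0,2):N a7@(3,3):N a8@(2,0):S

..0...
......
4...0.
.4.0.0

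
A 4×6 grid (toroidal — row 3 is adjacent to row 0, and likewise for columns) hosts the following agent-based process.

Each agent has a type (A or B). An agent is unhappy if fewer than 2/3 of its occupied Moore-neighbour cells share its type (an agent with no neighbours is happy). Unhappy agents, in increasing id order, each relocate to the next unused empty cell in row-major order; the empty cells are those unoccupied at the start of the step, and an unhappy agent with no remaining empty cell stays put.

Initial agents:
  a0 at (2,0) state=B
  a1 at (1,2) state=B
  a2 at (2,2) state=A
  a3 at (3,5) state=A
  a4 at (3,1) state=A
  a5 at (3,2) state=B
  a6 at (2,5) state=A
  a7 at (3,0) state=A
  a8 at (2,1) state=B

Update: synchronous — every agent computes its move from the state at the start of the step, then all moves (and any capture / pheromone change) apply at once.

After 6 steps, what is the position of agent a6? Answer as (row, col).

(2, 0)

t=1: a0@(0,0):B a1@(0,1):B a2@(0,2):A a3@(3,5):A a4@(0,3):A a5@(0,4):B a6@(2,5):A a7@(0,5):A a8@(1,0):B
t=2: a0@(1,1):B a1@(0,1):B a2@(1,2):A a3@(1,3):A a4@(1,4):A a5@(1,5):B a6@(2,0):A a7@(2,1):A a8@(2,2):B
t=3: a0@(0,0):B a1@(0,2):B a2@(0,3):A a3@(1,3):A a4@(0,4):A a5@(0,5):B a6@(1,0):A a7@(2,3):A a8@(2,4):B
t=4: a0@(0,1):B a1@(1,1):B a2@(0,3):A a3@(1,2):A a4@(0,4):A a5@(1,4):B a6@(1,5):A a7@(2,0):A a8@(2,1):B
t=5: a0@(0,0):B a1@(0,2):B a2@(0,3):A a3@(0,5):A a4@(0,4):A a5@(1,0):B a6@(1,5):A a7@(1,3):A a8@(2,2):B
t=6: a0@(0,1):B a1@(1,1):B a2@(0,3):A a3@(1,2):A a4@(0,4):A a5@(1,4):B a6@(2,0):A a7@(2,1):A a8@(2,3):B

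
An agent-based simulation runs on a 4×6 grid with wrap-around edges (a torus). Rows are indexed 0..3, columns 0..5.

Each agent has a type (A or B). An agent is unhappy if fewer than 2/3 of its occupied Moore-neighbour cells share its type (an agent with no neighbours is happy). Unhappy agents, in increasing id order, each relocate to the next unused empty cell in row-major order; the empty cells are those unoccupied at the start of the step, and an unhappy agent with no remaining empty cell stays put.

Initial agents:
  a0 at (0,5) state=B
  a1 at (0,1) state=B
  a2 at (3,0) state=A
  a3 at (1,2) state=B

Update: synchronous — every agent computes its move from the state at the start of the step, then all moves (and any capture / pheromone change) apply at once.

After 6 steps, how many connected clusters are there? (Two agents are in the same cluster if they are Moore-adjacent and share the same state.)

t=1: a0@(0,0):B a1@(0,2):B a2@(0,3):A a3@(1,2):B
t=2: a0@(0,0):B a1@(0,1):B a2@(0,4):A a3@(0,5):B
t=3: a0@(0,0):B a1@(0,1):B a2@(0,2):A a3@(0,3):B
t=4: a0@(0,0):B a1@(0,4):B a2@(0,5):A a3@(1,0):B
t=5: a0@(0,1):B a1@(0,2):B a2@(0,3):A a3@(1,1):B
t=6: a0@(0,1):B a1@(0,2):B a2@(0,0):A a3@(1,1):B

2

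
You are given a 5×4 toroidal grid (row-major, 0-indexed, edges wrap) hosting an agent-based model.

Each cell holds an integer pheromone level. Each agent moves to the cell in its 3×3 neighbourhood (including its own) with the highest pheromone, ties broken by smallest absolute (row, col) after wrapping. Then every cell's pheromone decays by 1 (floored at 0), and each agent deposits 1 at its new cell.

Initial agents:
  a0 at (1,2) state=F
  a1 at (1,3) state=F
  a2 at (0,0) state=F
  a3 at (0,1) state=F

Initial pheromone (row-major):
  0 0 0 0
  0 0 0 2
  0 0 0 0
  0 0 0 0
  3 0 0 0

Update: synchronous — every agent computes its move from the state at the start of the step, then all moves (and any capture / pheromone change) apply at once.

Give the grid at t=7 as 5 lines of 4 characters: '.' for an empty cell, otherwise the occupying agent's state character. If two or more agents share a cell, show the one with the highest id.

t=1: a0@(1,3) a1@(1,3) a2@(4,0) a3@(4,0) | pheromone: 0 0 0 0 / 0 0 0 3 / 0 0 0 0 / 0 0 0 0 / 4 0 0 0
t=2: a0@(1,3) a1@(1,3) a2@(4,0) a3@(4,0) | pheromone: 0 0 0 0 / 0 0 0 4 / 0 0 0 0 / 0 0 0 0 / 5 0 0 0
t=3: a0@(1,3) a1@(1,3) a2@(4,0) a3@(4,0) | pheromone: 0 0 0 0 / 0 0 0 5 / 0 0 0 0 / 0 0 0 0 / 6 0 0 0
t=4: a0@(1,3) a1@(1,3) a2@(4,0) a3@(4,0) | pheromone: 0 0 0 0 / 0 0 0 6 / 0 0 0 0 / 0 0 0 0 / 7 0 0 0
t=5: a0@(1,3) a1@(1,3) a2@(4,0) a3@(4,0) | pheromone: 0 0 0 0 / 0 0 0 7 / 0 0 0 0 / 0 0 0 0 / 8 0 0 0
t=6: a0@(1,3) a1@(1,3) a2@(4,0) a3@(4,0) | pheromone: 0 0 0 0 / 0 0 0 8 / 0 0 0 0 / 0 0 0 0 / 9 0 0 0
t=7: a0@(1,3) a1@(1,3) a2@(4,0) a3@(4,0) | pheromone: 0 0 0 0 / 0 0 0 9 / 0 0 0 0 / 0 0 0 0 / 10 0 0 0

....
...F
....
....
F...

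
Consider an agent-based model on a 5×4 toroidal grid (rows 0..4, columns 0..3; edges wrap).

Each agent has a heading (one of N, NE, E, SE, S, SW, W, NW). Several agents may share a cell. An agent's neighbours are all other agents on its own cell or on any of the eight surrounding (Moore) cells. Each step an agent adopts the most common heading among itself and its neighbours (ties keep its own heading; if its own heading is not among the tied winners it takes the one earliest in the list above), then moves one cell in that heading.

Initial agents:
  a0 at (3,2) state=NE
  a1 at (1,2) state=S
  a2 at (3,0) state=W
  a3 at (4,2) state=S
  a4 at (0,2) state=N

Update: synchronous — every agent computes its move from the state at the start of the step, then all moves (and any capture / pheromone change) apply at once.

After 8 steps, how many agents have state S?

t=1: a0@(2,3):NE a1@(2,2):S a2@(3,3):W a3@(0,2):S a4@(1,2):S
t=2: a0@(3,3):S a1@(3,2):S a2@(3,2):W a3@(1,2):S a4@(2,2):S
t=3: a0@(4,3):S a1@(4,2):S a2@(4,2):S a3@(2,2):S a4@(3,2):S
t=4: a0@(0,3):S a1@(0,2):S a2@(0,2):S a3@(3,2):S a4@(4,2):S
t=5: a0@(1,3):S a1@(1,2):S a2@(1,2):S a3@(4,2):S a4@(0,2):S
t=6: a0@(2,3):S a1@(2,2):S a2@(2,2):S a3@(0,2):S a4@(1,2):S
t=7: a0@(3,3):S a1@(3,2):S a2@(3,2):S a3@(1,2):S a4@(2,2):S
t=8: a0@(4,3):S a1@(4,2):S a2@(4,2):S a3@(2,2):S a4@(3,2):S

5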